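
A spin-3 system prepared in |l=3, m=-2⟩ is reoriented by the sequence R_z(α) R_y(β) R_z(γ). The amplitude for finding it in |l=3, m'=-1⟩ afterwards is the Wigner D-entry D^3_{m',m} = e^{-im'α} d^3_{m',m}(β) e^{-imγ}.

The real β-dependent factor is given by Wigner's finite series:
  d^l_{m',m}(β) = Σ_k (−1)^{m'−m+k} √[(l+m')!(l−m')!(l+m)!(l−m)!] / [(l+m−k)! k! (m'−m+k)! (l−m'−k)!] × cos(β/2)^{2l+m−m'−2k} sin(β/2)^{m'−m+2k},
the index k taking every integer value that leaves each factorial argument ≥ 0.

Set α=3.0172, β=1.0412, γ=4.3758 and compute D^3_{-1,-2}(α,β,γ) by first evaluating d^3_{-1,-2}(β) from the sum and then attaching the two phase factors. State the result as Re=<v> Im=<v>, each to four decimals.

Split into d^3_{-1,-2}(β=1.0412) × two z-phases.
Half-angle: c=0.867521, s=0.497401. N=√(2·24·1·120)=75.894664
The bounds max(0,m−m')=0 and min(l+m,l−m')=1 give 2 terms
  k=0: (−1)^1·75.8947/(24)·0.8675^5·0.4974^1 = -0.772869
  k=1: (−1)^2·75.8947/(12)·0.8675^3·0.4974^3 = +0.508147
d^3_{-1,-2}(1.0412) = -0.772869 +0.508147 = -0.264723
D = (-0.992273+0.124072i)·(-0.264723)·(-0.781844+0.623474i) = -0.184895+0.189452i

Re=-0.1849 Im=0.1895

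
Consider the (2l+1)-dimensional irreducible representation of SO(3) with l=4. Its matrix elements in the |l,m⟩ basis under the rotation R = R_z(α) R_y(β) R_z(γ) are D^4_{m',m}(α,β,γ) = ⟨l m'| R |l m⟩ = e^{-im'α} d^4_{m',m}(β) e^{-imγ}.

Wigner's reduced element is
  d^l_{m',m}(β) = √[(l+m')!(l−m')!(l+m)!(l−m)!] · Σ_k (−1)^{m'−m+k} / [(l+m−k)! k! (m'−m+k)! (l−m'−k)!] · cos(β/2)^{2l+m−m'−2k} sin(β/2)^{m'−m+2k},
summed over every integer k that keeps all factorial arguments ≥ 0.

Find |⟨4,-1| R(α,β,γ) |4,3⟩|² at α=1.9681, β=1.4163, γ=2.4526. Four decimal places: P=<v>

First d^4_{-1,3}(β=1.4163), then the phase factors e^{-i(-1)α} and e^{-i(3)γ}:
Half-angle: c=0.759566, s=0.650430. N=√(6·120·5040·1)=1904.940944
k: max(0,(3)−(-1))=4 … min(4+(3),4−(-1))=5
  k=4: (−1)^0·1904.9409/(144)·0.7596^4·0.6504^4 = +0.788104
  k=5: (−1)^1·1904.9409/(240)·0.7596^2·0.6504^6 = -0.346740
d^4_{-1,3}(1.4163) = +0.788104 -0.346740 = +0.441364
|D^4_{-1,3}|² = |d^4_{-1,3}(β)|² = (+0.441364)² = 0.194802 (the z-rotation phases have unit modulus)

P=0.1948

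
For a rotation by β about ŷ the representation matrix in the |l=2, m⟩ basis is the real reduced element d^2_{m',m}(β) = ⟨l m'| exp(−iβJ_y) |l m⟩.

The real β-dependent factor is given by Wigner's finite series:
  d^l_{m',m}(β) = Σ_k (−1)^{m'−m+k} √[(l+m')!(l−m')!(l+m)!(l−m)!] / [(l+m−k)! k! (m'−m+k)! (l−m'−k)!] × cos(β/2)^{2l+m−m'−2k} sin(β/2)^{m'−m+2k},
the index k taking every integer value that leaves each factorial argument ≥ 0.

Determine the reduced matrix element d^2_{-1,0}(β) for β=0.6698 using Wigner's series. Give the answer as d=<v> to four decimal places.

d^2_{-1,0}(β=0.6698) via Wigner's sum:
Half-angle: c=0.944443, s=0.328675. N=√(1·6·2·2)=4.898979
The bounds max(0,m−m')=1 and min(l+m,l−m')=2 give 2 terms
  k=1: (−1)^0·4.8990/(2)·0.9444^3·0.3287^1 = +0.678218
  k=2: (−1)^1·4.8990/(2)·0.9444^1·0.3287^3 = -0.082139
d^2_{-1,0}(0.6698) = +0.678218 -0.082139 = +0.596079

d=0.5961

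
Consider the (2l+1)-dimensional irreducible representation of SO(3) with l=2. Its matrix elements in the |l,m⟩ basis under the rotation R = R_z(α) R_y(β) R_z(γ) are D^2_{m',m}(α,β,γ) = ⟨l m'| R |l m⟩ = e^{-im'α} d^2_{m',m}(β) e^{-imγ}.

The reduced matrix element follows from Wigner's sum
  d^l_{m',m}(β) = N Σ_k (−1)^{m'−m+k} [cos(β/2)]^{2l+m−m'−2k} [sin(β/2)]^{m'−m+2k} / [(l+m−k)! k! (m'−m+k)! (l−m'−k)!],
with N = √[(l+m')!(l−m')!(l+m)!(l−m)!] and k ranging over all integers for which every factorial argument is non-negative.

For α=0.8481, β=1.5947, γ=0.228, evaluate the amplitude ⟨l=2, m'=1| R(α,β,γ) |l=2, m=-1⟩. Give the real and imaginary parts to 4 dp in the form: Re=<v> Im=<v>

Re=0.3967 Im=-0.2833

First d^2_{1,-1}(β=1.5947), then the phase factors e^{-i(1)α} and e^{-i(-1)γ}:
c=cos(1.5947/2)=0.698605, s=sin(1.5947/2)=0.715507; N=√[6·1·1·6]=6.000000
k: max(0,(-1)−(1))=0 … min(2+(-1),2−(1))=1
  k=0: (−1)^2·6.0000/(2)·0.6986^2·0.7155^2 = +0.749572
  k=1: (−1)^3·6.0000/(6)·0.6986^0·0.7155^4 = -0.262094
d^2_{1,-1}(1.5947) = +0.749572 -0.262094 = +0.487478
Attach z-rotation phases: D = e^{-i(1)(0.8481)}·(+0.487478)·e^{-i(-1)(0.228)} = +0.396720-0.283282i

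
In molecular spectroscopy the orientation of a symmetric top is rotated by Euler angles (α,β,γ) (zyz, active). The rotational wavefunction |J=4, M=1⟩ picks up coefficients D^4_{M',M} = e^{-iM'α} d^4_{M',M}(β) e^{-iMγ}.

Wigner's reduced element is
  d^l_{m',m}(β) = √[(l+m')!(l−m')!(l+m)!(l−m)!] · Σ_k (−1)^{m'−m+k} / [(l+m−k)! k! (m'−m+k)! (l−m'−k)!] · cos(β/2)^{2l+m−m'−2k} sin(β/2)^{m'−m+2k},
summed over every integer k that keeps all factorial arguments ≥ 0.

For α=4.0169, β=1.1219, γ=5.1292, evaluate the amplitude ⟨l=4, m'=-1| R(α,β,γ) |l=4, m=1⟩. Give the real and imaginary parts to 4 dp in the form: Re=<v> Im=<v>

Split into d^4_{-1,1}(β=1.1219) × two z-phases.
Half-angle: c=0.846750, s=0.531991. N=√(6·120·120·6)=720.000000
k: max(0,(1)−(-1))=2 … min(4+(1),4−(-1))=5
  k=2: (−1)^0·720.0000/(72)·0.8468^6·0.5320^2 = +1.043133
  k=3: (−1)^1·720.0000/(24)·0.8468^4·0.5320^4 = -1.235262
  k=4: (−1)^2·720.0000/(48)·0.8468^2·0.5320^6 = +0.243796
  k=5: (−1)^3·720.0000/(720)·0.8468^0·0.5320^8 = -0.006416
d^4_{-1,1}(1.1219) = +1.043133 -1.235262 +0.243796 -0.006416 = +0.045252
Attach z-rotation phases: D = e^{-i(-1)(4.0169)}·(+0.045252)·e^{-i(1)(5.1292)} = +0.020029-0.040579i

Re=0.0200 Im=-0.0406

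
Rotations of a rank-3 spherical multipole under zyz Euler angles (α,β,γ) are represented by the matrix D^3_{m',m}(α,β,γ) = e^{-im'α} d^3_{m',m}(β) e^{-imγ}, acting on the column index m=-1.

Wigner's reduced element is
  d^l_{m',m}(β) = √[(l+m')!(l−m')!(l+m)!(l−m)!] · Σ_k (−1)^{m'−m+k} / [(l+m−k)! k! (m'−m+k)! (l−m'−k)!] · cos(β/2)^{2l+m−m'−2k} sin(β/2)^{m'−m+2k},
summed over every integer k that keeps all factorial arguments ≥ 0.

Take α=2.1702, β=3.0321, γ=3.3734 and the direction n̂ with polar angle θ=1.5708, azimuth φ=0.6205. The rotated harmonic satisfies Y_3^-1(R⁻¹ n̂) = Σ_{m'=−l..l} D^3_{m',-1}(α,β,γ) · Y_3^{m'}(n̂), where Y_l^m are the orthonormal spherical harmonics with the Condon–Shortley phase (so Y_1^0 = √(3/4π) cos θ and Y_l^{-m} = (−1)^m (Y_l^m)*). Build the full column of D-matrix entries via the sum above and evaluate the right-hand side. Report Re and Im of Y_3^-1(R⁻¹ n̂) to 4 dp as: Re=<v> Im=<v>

Need the full column D^3_{m',-1} for m'=−3..3 at α=2.1702, β=3.0321, γ=3.3734.
cos(β/2)=0.054719, sin(β/2)=0.998502
d^3_{-3,-1}: single k=2 term ⇒ +0.000035;  D = -0.000031-0.000015i
d^3_{-2,-1}: k∈[1..2] ⇒ +0.000002 -0.001032 = -0.001030;  D = -0.000144-0.001020i
d^3_{-1,-1}: k∈[0..2] ⇒ +0.000000 -0.000072 +0.017858 = +0.017786;  D = +0.013139-0.011988i
d^3_{0,-1}: k∈[0..2] ⇒ -0.000002 +0.001695 -0.188136 = -0.186443;  D = +0.181456+0.042833i
d^3_{1,-1}: k∈[0..2] ⇒ +0.000054 -0.023810 +0.991044 = +0.967288;  D = +0.347618+0.902667i
d^3_{2,-1}: k∈[0..1] ⇒ -0.001032 +0.171744 = +0.170713;  D = +0.096926-0.140528i
d^3_{3,-1}: single k=0 term ⇒ +0.011527;  D = -0.011527-0.000051i
Y_3^{m'}(θ=1.5708,φ=0.6205) and Σ D·Y over m':
  (-0.0000-0.0000i)·(-0.1196-0.3997i)  (-0.0001-0.0010i)·(-0.0000+0.0000i)  (+0.0131-0.0120i)·(-0.2629+0.1879i)  (+0.1815+0.0428i)·(+0.0000+0.0000i)  (+0.3476+0.9027i)·(+0.2629+0.1879i)  (+0.0969-0.1405i)·(-0.0000-0.0000i)  (-0.0115-0.0001i)·(+0.1196-0.3997i)
Y_3^-1(R⁻¹ n̂) = -0.080823+0.312901i

Re=-0.0808 Im=0.3129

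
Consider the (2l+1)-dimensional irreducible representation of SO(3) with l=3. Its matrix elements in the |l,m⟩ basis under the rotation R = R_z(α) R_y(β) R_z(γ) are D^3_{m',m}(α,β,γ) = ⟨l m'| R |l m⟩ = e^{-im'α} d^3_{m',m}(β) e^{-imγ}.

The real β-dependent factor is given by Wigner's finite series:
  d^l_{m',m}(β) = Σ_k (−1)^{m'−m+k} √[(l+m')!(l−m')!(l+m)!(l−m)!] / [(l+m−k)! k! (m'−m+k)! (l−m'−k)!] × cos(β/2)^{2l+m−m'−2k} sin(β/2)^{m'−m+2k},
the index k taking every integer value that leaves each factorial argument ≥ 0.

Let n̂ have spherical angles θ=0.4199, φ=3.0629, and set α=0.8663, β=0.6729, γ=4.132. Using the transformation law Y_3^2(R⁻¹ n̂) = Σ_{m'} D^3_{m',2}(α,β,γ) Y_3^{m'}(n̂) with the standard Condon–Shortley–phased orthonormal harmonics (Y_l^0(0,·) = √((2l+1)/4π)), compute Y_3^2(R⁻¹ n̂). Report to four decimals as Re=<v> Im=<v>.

Re=-0.3711 Im=-0.1298

Need the full column D^3_{m',2} for m'=−3..3 at α=0.8663, β=0.6729, γ=4.132.
cos(β/2)=0.943933, sin(β/2)=0.330138
d^3_{-3,2}: single k=5 term ⇒ +0.009068;  D = +0.007390+0.005254i
d^3_{-2,2}: k∈[4..5] ⇒ +0.052922 -0.001295 = +0.051627;  D = +0.050045-0.012683i
d^3_{-1,2}: k∈[3..4] ⇒ +0.191399 -0.011706 = +0.179693;  D = +0.079175-0.161310i
d^3_{0,2}: k∈[2..3] ⇒ +0.473932 -0.057973 = +0.415959;  D = -0.165812-0.381482i
d^3_{1,2}: k∈[1..2] ⇒ +0.782349 -0.191399 = +0.590950;  D = -0.565512-0.171518i
d^3_{2,2}: k∈[0..1] ⇒ +0.707369 -0.432639 = +0.274730;  D = -0.231025+0.148674i
d^3_{3,2}: single k=0 term ⇒ -0.606005;  D = +0.080166-0.600679i
Y_3^{m'}(θ=0.4199,φ=3.0629) and Σ D·Y over m':
  (+0.0074+0.0053i)·(-0.0275-0.0066i)  (+0.0500-0.0127i)·(+0.1532+0.0243i)  (+0.0792-0.1613i)·(-0.4162-0.0328i)  (-0.1658-0.3815i)·(+0.3984+0.0000i)  (-0.5655-0.1715i)·(+0.4162-0.0328i)  (-0.2310+0.1487i)·(+0.1532-0.0243i)  (+0.0802-0.6007i)·(+0.0275-0.0066i)
Y_3^2(R⁻¹ n̂) = -0.371050-0.129821i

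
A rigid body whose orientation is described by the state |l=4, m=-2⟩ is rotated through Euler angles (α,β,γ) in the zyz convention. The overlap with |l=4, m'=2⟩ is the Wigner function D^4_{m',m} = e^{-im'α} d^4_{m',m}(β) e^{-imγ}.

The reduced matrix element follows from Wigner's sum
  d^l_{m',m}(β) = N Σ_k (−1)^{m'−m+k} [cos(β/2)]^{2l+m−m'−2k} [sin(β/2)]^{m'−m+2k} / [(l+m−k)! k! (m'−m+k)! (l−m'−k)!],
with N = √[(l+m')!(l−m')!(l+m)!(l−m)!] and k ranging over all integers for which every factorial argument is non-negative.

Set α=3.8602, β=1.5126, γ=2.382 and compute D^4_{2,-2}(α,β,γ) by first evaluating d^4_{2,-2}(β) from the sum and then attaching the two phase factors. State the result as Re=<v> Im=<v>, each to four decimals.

Re=-0.3119 Im=-0.0584

First d^4_{2,-2}(β=1.5126), then the phase factors e^{-i(2)α} and e^{-i(-2)γ}:
With c≡cos(β/2)=0.727380 and s≡sin(β/2)=0.686235, N=[720·2·2·720]^{1/2}=1440.000000
Admissible k: 0..2 (factorial args all ≥0)
  k=0: (−1)^4·1440.0000/(96)·0.7274^4·0.6862^4 = +0.931168
  k=1: (−1)^5·1440.0000/(120)·0.7274^2·0.6862^6 = -0.663041
  k=2: (−1)^6·1440.0000/(1440)·0.7274^0·0.6862^8 = +0.049179
d^4_{2,-2}(1.5126) = +0.931168 -0.663041 +0.049179 = +0.317306
Attach z-rotation phases: D = e^{-i(2)(3.8602)}·(+0.317306)·e^{-i(-2)(2.382)} = -0.311880-0.058427i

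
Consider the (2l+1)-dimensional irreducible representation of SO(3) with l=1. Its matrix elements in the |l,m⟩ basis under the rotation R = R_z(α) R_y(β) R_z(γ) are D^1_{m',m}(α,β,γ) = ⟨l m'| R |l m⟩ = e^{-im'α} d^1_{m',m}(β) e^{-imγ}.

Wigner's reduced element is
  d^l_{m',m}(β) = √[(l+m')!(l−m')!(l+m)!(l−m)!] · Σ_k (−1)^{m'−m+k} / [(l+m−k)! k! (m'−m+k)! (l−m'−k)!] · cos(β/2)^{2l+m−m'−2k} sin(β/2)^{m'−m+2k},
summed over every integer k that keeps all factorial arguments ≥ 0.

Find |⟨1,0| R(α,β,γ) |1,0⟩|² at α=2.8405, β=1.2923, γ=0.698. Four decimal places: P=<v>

First d^1_{0,0}(β=1.2923), then the phase factors e^{-i(0)α} and e^{-i(0)γ}:
With c≡cos(β/2)=0.798408 and s≡sin(β/2)=0.602117, N=[1·1·1·1]^{1/2}=1.000000
Admissible k: 0..1 (factorial args all ≥0)
  k=0: (−1)^0·1.0000/(1)·0.7984^2·0.6021^0 = +0.637455
  k=1: (−1)^1·1.0000/(1)·0.7984^0·0.6021^2 = -0.362545
d^1_{0,0}(1.2923) = +0.637455 -0.362545 = +0.274910
|D^1_{0,0}|² = |d^1_{0,0}(β)|² = (+0.274910)² = 0.075576 (the z-rotation phases have unit modulus)

P=0.0756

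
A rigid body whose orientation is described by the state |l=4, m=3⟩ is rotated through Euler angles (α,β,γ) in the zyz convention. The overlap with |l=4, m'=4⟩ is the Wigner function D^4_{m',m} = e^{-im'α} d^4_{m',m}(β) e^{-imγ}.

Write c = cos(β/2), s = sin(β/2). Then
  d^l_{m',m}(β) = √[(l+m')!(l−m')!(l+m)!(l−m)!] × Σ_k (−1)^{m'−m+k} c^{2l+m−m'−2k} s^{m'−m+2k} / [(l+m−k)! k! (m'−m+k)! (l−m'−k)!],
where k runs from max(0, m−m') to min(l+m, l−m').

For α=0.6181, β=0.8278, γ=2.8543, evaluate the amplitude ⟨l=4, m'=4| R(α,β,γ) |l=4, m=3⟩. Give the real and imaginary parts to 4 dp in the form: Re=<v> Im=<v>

Split into d^4_{4,3}(β=0.8278) × two z-phases.
c=cos(0.8278/2)=0.915559, s=sin(0.8278/2)=0.402183; N=√[40320·1·5040·1]=14255.272709
k∈{0} keeps every argument non-negative
  k=0: (−1)^1·14255.2727/(5040)·0.9156^7·0.4022^1 = -0.613443
d^4_{4,3}(0.8278) = -0.613443
D = (-0.784323-0.620353i)·(-0.613443)·(-0.651013-0.759066i) = -0.024363-0.612959i

Re=-0.0244 Im=-0.6130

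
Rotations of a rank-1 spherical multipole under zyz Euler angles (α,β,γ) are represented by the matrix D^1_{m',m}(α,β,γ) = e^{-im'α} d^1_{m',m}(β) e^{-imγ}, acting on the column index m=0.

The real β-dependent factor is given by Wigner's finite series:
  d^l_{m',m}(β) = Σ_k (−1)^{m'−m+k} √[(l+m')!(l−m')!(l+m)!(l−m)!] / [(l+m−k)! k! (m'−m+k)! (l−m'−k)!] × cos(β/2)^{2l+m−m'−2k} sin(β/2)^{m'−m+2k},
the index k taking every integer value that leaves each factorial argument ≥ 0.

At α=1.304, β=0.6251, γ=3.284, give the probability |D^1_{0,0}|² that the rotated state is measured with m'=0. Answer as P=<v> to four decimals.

P=0.6576

First d^1_{0,0}(β=0.6251), then the phase factors e^{-i(0)α} and e^{-i(0)γ}:
Half-angle: c=0.951553, s=0.307486. N=√(1·1·1·1)=1.000000
Admissible k: 0..1 (factorial args all ≥0)
  k=0: (−1)^0·1.0000/(1)·0.9516^2·0.3075^0 = +0.905452
  k=1: (−1)^1·1.0000/(1)·0.9516^0·0.3075^2 = -0.094548
d^1_{0,0}(0.6251) = +0.905452 -0.094548 = +0.810905
|D^1_{0,0}|² = |d^1_{0,0}(β)|² = (+0.810905)² = 0.657566 (the z-rotation phases have unit modulus)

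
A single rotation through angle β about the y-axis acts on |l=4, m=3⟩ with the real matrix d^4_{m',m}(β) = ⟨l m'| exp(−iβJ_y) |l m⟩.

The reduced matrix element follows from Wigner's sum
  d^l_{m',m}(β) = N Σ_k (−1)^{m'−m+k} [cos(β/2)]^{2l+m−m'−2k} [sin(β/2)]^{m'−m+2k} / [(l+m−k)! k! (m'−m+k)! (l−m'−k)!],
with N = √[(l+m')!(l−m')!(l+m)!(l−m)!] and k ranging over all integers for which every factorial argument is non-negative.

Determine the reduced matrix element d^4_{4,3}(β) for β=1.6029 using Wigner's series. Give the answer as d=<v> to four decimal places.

d=-0.1602

d^4_{4,3}(β=1.6029) via Wigner's sum:
Half-angle: c=0.695666, s=0.718366. N=√(40320·1·5040·1)=14255.272709
The bounds max(0,m−m')=0 and min(l+m,l−m')=0 give 1 term
  k=0: (−1)^1·14255.2727/(5040)·0.6957^7·0.7184^1 = -0.160212
d^4_{4,3}(1.6029) = -0.160212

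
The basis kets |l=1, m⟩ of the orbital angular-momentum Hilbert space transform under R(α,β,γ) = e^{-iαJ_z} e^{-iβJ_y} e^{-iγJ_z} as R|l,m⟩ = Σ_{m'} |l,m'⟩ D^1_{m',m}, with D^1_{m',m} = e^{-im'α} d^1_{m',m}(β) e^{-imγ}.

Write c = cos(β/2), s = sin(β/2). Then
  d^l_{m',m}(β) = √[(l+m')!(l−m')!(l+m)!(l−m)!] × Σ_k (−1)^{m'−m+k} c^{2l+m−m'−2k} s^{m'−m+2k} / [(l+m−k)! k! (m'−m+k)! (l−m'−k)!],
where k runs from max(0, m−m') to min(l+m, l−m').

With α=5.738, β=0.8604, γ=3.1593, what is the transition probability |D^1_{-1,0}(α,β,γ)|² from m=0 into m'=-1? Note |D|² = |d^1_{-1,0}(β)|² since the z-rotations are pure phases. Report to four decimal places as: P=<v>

D^1_{-1,0}(5.738,0.8604,3.1593) = e^{-i·-1·5.738}·d^1_{-1,0}(0.8604)·e^{-i·0·3.1593}. Compute d first:
Half-angle: c=0.908882, s=0.417053. N=√(1·2·1·1)=1.414214
k∈{1} keeps every argument non-negative
  k=1: (−1)^0·1.4142/(1)·0.9089^1·0.4171^1 = +0.536060
d^1_{-1,0}(0.8604) = +0.536060
|D^1_{-1,0}|² = |d^1_{-1,0}(β)|² = (+0.536060)² = 0.287360 (the z-rotation phases have unit modulus)

P=0.2874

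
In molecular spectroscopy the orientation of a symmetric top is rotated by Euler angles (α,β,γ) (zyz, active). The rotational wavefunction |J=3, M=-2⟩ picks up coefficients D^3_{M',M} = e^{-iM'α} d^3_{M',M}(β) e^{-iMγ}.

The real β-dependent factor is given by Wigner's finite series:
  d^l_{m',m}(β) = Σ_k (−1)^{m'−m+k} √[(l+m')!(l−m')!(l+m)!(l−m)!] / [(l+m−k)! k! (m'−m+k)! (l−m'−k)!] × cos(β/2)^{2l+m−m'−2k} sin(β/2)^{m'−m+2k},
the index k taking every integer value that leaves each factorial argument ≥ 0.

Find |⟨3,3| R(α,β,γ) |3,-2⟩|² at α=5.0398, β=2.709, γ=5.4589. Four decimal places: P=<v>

P=0.2183

First d^3_{3,-2}(β=2.709), then the phase factors e^{-i(3)α} and e^{-i(-2)γ}:
c=cos(2.709/2)=0.214614, s=sin(2.709/2)=0.976699; N=√[720·1·1·120]=293.938769
The bounds max(0,m−m')=0 and min(l+m,l−m')=0 give 1 term
  k=0: (−1)^5·293.9388/(120)·0.2146^1·0.9767^5 = -0.467237
d^3_{3,-2}(2.709) = -0.467237
|D^3_{3,-2}|² = |d^3_{3,-2}(β)|² = (-0.467237)² = 0.218310 (the z-rotation phases have unit modulus)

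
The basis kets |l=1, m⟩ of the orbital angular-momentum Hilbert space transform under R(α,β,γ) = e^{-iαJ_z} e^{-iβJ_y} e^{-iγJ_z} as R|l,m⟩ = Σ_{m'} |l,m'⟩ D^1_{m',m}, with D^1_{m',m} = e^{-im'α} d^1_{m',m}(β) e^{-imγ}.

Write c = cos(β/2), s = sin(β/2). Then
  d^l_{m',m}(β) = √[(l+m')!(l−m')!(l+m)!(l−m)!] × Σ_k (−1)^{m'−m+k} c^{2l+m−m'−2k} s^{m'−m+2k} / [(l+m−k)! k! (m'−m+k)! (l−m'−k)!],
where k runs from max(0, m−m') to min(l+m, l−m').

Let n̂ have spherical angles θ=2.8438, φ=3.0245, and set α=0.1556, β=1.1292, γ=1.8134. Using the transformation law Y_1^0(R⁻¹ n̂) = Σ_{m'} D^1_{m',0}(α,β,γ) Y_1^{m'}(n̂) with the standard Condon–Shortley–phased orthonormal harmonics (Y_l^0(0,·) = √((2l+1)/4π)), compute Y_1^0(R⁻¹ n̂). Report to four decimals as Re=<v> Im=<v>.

Re=-0.3244 Im=0.0000

Need the full column D^1_{m',0} for m'=−1..1 at α=0.1556, β=1.1292, γ=1.8134.
cos(β/2)=0.844803, sin(β/2)=0.535078
d^1_{-1,0}: single k=1 term ⇒ +0.639274;  D = +0.631551+0.099070i
d^1_{0,0}: k∈[0..1] ⇒ +0.713692 -0.286308 = +0.427383;  D = +0.427383+0.000000i
d^1_{1,0}: single k=0 term ⇒ -0.639274;  D = -0.631551+0.099070i
Y_1^{m'}(θ=2.8438,φ=3.0245) and Σ D·Y over m':
  (+0.6316+0.0991i)·(-0.1007-0.0118i)  (+0.4274+0.0000i)·(-0.4671+0.0000i)  (-0.6316+0.0991i)·(+0.1007-0.0118i)
Y_1^0(R⁻¹ n̂) = -0.324449+0.000000i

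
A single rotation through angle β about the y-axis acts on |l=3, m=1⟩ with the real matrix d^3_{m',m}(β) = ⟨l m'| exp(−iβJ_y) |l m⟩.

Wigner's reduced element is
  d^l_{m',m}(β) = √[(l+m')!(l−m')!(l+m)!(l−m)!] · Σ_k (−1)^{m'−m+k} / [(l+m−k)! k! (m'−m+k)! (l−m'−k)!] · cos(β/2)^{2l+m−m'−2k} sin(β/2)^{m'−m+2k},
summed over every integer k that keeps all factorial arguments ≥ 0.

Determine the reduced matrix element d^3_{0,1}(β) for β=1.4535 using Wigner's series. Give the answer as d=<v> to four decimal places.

d=-0.4006

d^3_{0,1}(β=1.4535) via Wigner's sum:
c=cos(1.4535/2)=0.747338, s=sin(1.4535/2)=0.664444; N=√[6·6·24·2]=41.569219
k∈{1,2,3} keeps every argument non-negative
  k=1: (−1)^0·41.5692/(12)·0.7473^5·0.6644^1 = +0.536579
  k=2: (−1)^1·41.5692/(4)·0.7473^3·0.6644^3 = -1.272443
  k=3: (−1)^2·41.5692/(12)·0.7473^1·0.6644^5 = +0.335274
d^3_{0,1}(1.4535) = +0.536579 -1.272443 +0.335274 = -0.400590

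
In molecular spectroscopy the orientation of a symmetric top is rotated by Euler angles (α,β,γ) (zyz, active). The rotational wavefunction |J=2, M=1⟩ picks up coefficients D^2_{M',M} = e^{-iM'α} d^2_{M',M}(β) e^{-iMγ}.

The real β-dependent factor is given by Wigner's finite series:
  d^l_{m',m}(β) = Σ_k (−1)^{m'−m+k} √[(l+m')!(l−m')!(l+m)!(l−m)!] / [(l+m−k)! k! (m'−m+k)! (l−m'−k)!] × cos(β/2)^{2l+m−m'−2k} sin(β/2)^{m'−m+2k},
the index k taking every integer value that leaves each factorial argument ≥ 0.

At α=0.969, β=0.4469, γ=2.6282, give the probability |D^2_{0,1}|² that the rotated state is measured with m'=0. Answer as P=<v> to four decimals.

P=0.2278

Split into d^2_{0,1}(β=0.4469) × two z-phases.
Half-angle: c=0.975139, s=0.221595. N=√(2·2·6·1)=4.898979
The bounds max(0,m−m')=1 and min(l+m,l−m')=2 give 2 terms
  k=1: (−1)^0·4.8990/(2)·0.9751^3·0.2216^1 = +0.503310
  k=2: (−1)^1·4.8990/(2)·0.9751^1·0.2216^3 = -0.025991
d^2_{0,1}(0.4469) = +0.503310 -0.025991 = +0.477319
|D^2_{0,1}|² = |d^2_{0,1}(β)|² = (+0.477319)² = 0.227833 (the z-rotation phases have unit modulus)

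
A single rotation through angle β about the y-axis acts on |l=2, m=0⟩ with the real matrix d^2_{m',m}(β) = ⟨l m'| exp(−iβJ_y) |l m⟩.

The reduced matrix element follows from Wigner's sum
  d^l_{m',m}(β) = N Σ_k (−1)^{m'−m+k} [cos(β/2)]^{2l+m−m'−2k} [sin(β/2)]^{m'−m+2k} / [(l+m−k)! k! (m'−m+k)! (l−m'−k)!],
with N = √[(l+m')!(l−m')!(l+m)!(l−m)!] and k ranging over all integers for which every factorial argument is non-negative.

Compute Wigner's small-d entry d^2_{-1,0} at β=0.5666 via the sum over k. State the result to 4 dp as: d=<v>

d^2_{-1,0}(β=0.5666) via Wigner's sum:
Half-angle: c=0.960138, s=0.279526. N=√(1·6·2·2)=4.898979
The bounds max(0,m−m')=1 and min(l+m,l−m')=2 give 2 terms
  k=1: (−1)^0·4.8990/(2)·0.9601^3·0.2795^1 = +0.606036
  k=2: (−1)^1·4.8990/(2)·0.9601^1·0.2795^3 = -0.051366
d^2_{-1,0}(0.5666) = +0.606036 -0.051366 = +0.554670

d=0.5547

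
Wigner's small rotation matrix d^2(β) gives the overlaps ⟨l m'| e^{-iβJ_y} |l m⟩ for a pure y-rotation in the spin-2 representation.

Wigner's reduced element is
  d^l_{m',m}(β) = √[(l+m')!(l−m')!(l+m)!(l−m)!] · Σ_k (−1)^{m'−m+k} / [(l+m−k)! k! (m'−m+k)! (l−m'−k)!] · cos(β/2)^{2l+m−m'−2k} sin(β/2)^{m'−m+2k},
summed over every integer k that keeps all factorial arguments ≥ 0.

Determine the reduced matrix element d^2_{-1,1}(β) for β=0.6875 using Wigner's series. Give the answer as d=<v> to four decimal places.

d^2_{-1,1}(β=0.6875) via Wigner's sum:
c=cos(0.6875/2)=0.941497, s=sin(0.6875/2)=0.337020; N=√[1·6·6·1]=6.000000
k: max(0,(1)−(-1))=2 … min(2+(1),2−(-1))=3
  k=2: (−1)^0·6.0000/(2)·0.9415^2·0.3370^2 = +0.302045
  k=3: (−1)^1·6.0000/(6)·0.9415^0·0.3370^4 = -0.012901
d^2_{-1,1}(0.6875) = +0.302045 -0.012901 = +0.289144

d=0.2891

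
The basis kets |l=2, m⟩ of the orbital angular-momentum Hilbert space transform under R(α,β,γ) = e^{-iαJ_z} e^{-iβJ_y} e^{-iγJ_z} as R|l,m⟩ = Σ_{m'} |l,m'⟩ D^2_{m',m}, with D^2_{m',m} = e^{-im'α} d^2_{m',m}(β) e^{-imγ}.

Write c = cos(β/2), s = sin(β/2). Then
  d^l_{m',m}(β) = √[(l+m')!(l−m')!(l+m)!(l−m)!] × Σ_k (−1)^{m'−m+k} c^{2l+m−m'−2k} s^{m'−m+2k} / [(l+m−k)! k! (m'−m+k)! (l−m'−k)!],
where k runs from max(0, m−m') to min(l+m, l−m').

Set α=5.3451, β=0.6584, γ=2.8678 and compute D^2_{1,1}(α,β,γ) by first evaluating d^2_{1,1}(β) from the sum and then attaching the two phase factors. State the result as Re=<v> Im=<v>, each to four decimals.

Re=-0.1831 Im=-0.4879

D^2_{1,1}(5.3451,0.6584,2.8678) = e^{-i·1·5.3451}·d^2_{1,1}(0.6584)·e^{-i·1·2.8678}. Compute d first:
c=cos(0.6584/2)=0.946301, s=sin(0.6584/2)=0.323286; N=√[6·1·6·1]=6.000000
Admissible k: 0..1 (factorial args all ≥0)
  k=0: (−1)^0·6.0000/(6)·0.9463^4·0.3233^0 = +0.801895
  k=1: (−1)^1·6.0000/(2)·0.9463^2·0.3233^2 = -0.280772
d^2_{1,1}(0.6584) = +0.801895 -0.280772 = +0.521123
Phases: e^{-i·(1)·5.3451}=+0.591333+0.806427i, e^{-i·(1)·2.8678}=-0.962752-0.270385i ⇒ D=-0.183051-0.487916i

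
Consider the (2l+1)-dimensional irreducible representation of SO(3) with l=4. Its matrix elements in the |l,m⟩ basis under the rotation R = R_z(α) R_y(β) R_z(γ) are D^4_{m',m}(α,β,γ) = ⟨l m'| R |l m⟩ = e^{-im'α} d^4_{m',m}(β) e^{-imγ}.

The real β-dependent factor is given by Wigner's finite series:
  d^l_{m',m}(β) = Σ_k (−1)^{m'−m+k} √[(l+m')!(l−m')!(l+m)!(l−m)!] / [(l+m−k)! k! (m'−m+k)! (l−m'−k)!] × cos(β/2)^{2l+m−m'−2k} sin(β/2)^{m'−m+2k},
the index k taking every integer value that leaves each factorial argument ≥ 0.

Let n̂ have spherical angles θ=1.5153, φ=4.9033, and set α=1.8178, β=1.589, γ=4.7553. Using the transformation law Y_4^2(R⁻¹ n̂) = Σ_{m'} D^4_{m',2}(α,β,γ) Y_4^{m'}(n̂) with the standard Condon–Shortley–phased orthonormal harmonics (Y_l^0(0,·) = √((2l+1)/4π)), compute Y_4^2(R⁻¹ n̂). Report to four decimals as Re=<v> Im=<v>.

Need the full column D^4_{m',2} for m'=−4..4 at α=1.8178, β=1.589, γ=4.7553.
cos(β/2)=0.700642, sin(β/2)=0.713513
d^4_{-4,2}: single k=6 term ⇒ +0.342755;  D = -0.212471-0.268956i
d^4_{-3,2}: k∈[5..6] ⇒ +0.713976 -0.246817 = +0.467159;  D = -0.284644+0.370426i
d^4_{-2,2}: k∈[4..6] ⇒ +0.936879 -0.777295 +0.067176 = +0.226760;  D = +0.208130+0.090011i
d^4_{-1,2}: k∈[3..5] ⇒ +0.867363 -1.349288 +0.279864 = -0.202061;  D = -0.032428+0.199442i
d^4_{0,2}: k∈[2..4] ⇒ +0.571348 -1.580091 +0.614506 = -0.394237;  D = +0.392786-0.033793i
d^4_{1,2}: k∈[1..3] ⇒ +0.250905 -1.301045 +0.899525 = -0.150614;  D = -0.049208-0.142349i
d^4_{2,2}: k∈[0..2] ⇒ +0.058072 -0.722705 +0.936879 = +0.272246;  D = +0.227749-0.149158i
d^4_{3,2}: k∈[0..1] ⇒ -0.221278 +0.688448 = +0.467170;  D = -0.343740-0.316372i
d^4_{4,2}: single k=0 term ⇒ +0.318683;  D = -0.151934+0.280134i
Y_4^{m'}(θ=1.5153,φ=4.9033) and Σ D·Y over m':
  (-0.2125-0.2690i)·(+0.3177-0.3042i)  (-0.2846+0.3704i)·(-0.0375-0.0581i)  (+0.2081+0.0900i)·(+0.3028-0.1216i)  (-0.0324+0.1994i)·(-0.0148-0.0766i)  (+0.3928-0.0338i)·(+0.3076+0.0000i)  (-0.0492-0.1423i)·(+0.0148-0.0766i)  (+0.2277-0.1492i)·(+0.3028+0.1216i)  (-0.3437-0.3164i)·(+0.0375-0.0581i)  (-0.1519+0.2801i)·(+0.3177+0.3042i)
Y_4^2(R⁻¹ n̂) = +0.004178+0.008011i

Re=0.0042 Im=0.0080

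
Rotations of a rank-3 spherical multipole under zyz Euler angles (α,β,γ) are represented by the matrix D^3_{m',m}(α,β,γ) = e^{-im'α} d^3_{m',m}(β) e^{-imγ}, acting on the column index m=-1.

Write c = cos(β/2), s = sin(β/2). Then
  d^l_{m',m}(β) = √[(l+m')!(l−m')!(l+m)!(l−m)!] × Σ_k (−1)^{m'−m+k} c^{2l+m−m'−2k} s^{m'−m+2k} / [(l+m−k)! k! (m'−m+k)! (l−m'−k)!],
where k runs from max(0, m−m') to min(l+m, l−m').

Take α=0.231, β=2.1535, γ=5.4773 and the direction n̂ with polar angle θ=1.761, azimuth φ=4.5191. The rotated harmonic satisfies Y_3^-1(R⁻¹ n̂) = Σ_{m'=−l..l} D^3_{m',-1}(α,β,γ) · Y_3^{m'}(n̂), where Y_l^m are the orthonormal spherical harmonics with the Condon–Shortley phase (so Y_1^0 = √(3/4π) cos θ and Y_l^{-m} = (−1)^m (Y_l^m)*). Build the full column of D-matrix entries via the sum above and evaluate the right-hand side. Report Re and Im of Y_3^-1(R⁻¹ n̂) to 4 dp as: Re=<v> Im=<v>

Need the full column D^3_{m',-1} for m'=−3..3 at α=0.231, β=2.1535, γ=5.4773.
cos(β/2)=0.474192, sin(β/2)=0.880421
d^3_{-3,-1}: single k=2 term ⇒ +0.151790;  D = +0.150824-0.017099i
d^3_{-2,-1}: k∈[1..2] ⇒ +0.066752 -0.460219 = -0.393468;  D = -0.370431+0.132657i
d^3_{-1,-1}: k∈[0..2] ⇒ +0.011369 -0.313537 +0.810629 = +0.508461;  D = +0.426729-0.276470i
d^3_{0,-1}: k∈[0..2] ⇒ -0.073123 +0.756218 -0.868956 = -0.185861;  D = -0.128704+0.134089i
d^3_{1,-1}: k∈[0..2] ⇒ +0.235153 -1.080839 +0.465740 = -0.379947;  D = -0.193356+0.327067i
d^3_{2,-1}: k∈[0..1] ⇒ -0.460219 +0.793245 = +0.333025;  D = +0.099341-0.317863i
d^3_{3,-1}: single k=0 term ⇒ +0.523259;  D = +0.037596-0.521907i
Y_3^{m'}(θ=1.761,φ=4.5191) and Σ D·Y over m':
  (+0.1508-0.0171i)·(+0.2165-0.3305i)  (-0.3704+0.1327i)·(+0.1726+0.0702i)  (+0.4267-0.2765i)·(+0.0501-0.2558i)  (-0.1287+0.1341i)·(+0.1990+0.0000i)  (-0.1934+0.3271i)·(-0.0501-0.2558i)  (+0.0993-0.3179i)·(+0.1726-0.0702i)  (+0.0376-0.5219i)·(-0.2165-0.3305i)
Y_3^-1(R⁻¹ n̂) = -0.213677-0.081176i

Re=-0.2137 Im=-0.0812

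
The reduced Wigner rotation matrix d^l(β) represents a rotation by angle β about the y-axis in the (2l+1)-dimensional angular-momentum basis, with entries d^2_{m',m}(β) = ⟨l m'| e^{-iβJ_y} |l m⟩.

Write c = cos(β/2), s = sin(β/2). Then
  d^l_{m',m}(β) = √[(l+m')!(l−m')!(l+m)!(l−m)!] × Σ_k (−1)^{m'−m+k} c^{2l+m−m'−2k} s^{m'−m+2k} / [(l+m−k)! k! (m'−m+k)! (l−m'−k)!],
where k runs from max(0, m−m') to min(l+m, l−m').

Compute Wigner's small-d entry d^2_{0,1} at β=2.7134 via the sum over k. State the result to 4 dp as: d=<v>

d^2_{0,1}(β=2.7134) via Wigner's sum:
Half-angle: c=0.212464, s=0.977169. N=√(2·2·6·1)=4.898979
The bounds max(0,m−m')=1 and min(l+m,l−m')=2 give 2 terms
  k=1: (−1)^0·4.8990/(2)·0.2125^3·0.9772^1 = +0.022956
  k=2: (−1)^1·4.8990/(2)·0.2125^1·0.9772^3 = -0.485591
d^2_{0,1}(2.7134) = +0.022956 -0.485591 = -0.462635

d=-0.4626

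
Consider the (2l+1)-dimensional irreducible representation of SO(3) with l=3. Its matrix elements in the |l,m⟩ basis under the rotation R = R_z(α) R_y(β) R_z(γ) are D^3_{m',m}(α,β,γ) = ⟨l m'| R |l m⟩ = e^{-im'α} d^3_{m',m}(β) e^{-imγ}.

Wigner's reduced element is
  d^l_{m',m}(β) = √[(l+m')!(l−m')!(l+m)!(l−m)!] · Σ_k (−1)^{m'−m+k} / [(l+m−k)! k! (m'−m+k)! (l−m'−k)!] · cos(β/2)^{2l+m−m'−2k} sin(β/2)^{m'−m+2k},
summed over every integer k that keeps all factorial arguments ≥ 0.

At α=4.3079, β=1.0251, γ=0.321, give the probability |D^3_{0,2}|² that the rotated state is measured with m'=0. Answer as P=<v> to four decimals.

Split into d^3_{0,2}(β=1.0251) × two z-phases.
Half-angle: c=0.871497, s=0.490401. N=√(6·6·120·1)=65.726707
k∈{2,3} keeps every argument non-negative
  k=2: (−1)^0·65.7267/(12)·0.8715^4·0.4904^2 = +0.759848
  k=3: (−1)^1·65.7267/(12)·0.8715^2·0.4904^4 = -0.240601
d^3_{0,2}(1.0251) = +0.759848 -0.240601 = +0.519247
|D^3_{0,2}|² = |d^3_{0,2}(β)|² = (+0.519247)² = 0.269617 (the z-rotation phases have unit modulus)

P=0.2696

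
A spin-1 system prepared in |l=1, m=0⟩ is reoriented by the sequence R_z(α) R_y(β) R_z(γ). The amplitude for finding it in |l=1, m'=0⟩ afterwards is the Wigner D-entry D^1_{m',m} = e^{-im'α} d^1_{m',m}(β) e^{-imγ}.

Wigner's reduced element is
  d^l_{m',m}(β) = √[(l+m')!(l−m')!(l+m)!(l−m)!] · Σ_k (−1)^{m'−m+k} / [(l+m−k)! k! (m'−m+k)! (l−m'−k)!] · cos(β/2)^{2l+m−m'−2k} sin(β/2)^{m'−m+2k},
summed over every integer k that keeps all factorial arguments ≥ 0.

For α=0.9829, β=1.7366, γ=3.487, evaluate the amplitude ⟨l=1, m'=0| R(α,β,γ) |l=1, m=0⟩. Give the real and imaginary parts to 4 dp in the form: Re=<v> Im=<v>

First d^1_{0,0}(β=1.7366), then the phase factors e^{-i(0)α} and e^{-i(0)γ}:
With c≡cos(β/2)=0.646125 and s≡sin(β/2)=0.763232, N=[1·1·1·1]^{1/2}=1.000000
Admissible k: 0..1 (factorial args all ≥0)
  k=0: (−1)^0·1.0000/(1)·0.6461^2·0.7632^0 = +0.417477
  k=1: (−1)^1·1.0000/(1)·0.6461^0·0.7632^2 = -0.582523
d^1_{0,0}(1.7366) = +0.417477 -0.582523 = -0.165045
Phases: e^{-i·(0)·0.9829}=+1.000000+0.000000i, e^{-i·(0)·3.487}=+1.000000+0.000000i ⇒ D=-0.165045+0.000000i

Re=-0.1650 Im=0.0000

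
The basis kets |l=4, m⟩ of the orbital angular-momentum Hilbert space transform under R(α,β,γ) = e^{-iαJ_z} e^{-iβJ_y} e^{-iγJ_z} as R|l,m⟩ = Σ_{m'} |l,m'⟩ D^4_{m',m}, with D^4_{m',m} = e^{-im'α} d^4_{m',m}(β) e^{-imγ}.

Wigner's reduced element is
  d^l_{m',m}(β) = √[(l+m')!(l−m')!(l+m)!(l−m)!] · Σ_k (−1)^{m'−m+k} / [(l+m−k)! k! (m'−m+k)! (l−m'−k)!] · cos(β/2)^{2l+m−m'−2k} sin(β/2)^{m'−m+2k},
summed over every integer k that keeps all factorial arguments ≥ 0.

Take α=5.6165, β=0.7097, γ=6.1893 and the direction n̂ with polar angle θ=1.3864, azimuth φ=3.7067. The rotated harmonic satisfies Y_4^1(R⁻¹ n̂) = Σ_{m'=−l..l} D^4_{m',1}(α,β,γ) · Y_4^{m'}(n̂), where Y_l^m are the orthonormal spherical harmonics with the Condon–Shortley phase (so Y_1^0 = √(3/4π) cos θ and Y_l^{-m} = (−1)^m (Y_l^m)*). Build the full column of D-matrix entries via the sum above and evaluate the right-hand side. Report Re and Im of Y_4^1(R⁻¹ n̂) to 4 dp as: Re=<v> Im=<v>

Need the full column D^4_{m',1} for m'=−4..4 at α=5.6165, β=0.7097, γ=6.1893.
cos(β/2)=0.937699, sin(β/2)=0.347450
d^4_{-4,1}: single k=5 term ⇒ +0.031242;  D = -0.026324-0.016826i
d^4_{-3,1}: k∈[4..5] ⇒ +0.149053 -0.012279 = +0.136774;  D = -0.045015-0.129154i
d^4_{-2,1}: k∈[3..5] ⇒ +0.430038 -0.088564 +0.002432 = +0.343907;  D = +0.111867-0.325204i
d^4_{-1,1}: k∈[2..5] ⇒ +0.820661 -0.338020 +0.023204 -0.000212 = +0.505633;  D = +0.424927-0.274046i
d^4_{0,1}: k∈[1..4] ⇒ +0.990490 -0.815941 +0.112025 -0.002563 = +0.284011;  D = +0.282760+0.026625i
d^4_{1,1}: k∈[0..3] ⇒ +0.597732 -1.230991 +0.338020 -0.015470 = -0.310709;  D = -0.225091-0.214183i
d^4_{2,1}: k∈[0..2] ⇒ -0.939661 +0.645058 -0.059042 = -0.353646;  D = -0.050588-0.350009i
d^4_{3,1}: k∈[0..1] ⇒ +0.651379 -0.149053 = +0.502326;  D = -0.250966+0.435141i
d^4_{4,1}: single k=0 term ⇒ -0.227555;  D = +0.211241-0.084609i
Y_4^{m'}(θ=1.3864,φ=3.7067) and Σ D·Y over m':
  (-0.0263-0.0168i)·(-0.2630-0.3188i)  (-0.0450-0.1292i)·(+0.0271+0.2163i)  (+0.1119-0.3252i)·(-0.1054+0.2236i)  (+0.4249-0.2740i)·(+0.1991-0.1262i)  (+0.2828+0.0266i)·(+0.2149+0.0000i)  (-0.2251-0.2142i)·(-0.1991-0.1262i)  (-0.0506-0.3500i)·(-0.1054-0.2236i)  (-0.2510+0.4351i)·(-0.0271+0.2163i)  (+0.2112-0.0846i)·(-0.2630+0.3188i)
Y_4^1(R⁻¹ n̂) = +0.028894+0.099185i

Re=0.0289 Im=0.0992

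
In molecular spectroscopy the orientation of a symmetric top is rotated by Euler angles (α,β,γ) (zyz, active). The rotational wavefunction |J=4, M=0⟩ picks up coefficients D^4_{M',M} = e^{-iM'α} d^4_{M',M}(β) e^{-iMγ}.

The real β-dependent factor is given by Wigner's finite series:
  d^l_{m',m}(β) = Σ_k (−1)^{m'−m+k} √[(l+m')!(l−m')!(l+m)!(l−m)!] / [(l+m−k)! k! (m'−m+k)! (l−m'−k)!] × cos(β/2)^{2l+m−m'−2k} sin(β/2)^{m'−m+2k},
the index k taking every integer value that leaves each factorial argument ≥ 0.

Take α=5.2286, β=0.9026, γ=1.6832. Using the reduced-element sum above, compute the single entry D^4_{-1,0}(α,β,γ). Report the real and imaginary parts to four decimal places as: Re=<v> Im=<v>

First d^4_{-1,0}(β=0.9026), then the phase factors e^{-i(-1)α} and e^{-i(0)γ}:
Half-angle: c=0.899881, s=0.436136. N=√(6·120·24·24)=643.987578
The bounds max(0,m−m')=1 and min(l+m,l−m')=4 give 4 terms
  k=1: (−1)^0·643.9876/(144)·0.8999^7·0.4361^1 = +0.932034
  k=2: (−1)^1·643.9876/(24)·0.8999^5·0.4361^3 = -1.313580
  k=3: (−1)^2·643.9876/(24)·0.8999^3·0.4361^5 = +0.308553
  k=4: (−1)^3·643.9876/(144)·0.8999^1·0.4361^7 = -0.012080
d^4_{-1,0}(0.9026) = +0.932034 -1.313580 +0.308553 -0.012080 = -0.085072
Attach z-rotation phases: D = e^{-i(-1)(5.2286)}·(-0.085072)·e^{-i(0)(1.6832)} = -0.041991+0.073987i

Re=-0.0420 Im=0.0740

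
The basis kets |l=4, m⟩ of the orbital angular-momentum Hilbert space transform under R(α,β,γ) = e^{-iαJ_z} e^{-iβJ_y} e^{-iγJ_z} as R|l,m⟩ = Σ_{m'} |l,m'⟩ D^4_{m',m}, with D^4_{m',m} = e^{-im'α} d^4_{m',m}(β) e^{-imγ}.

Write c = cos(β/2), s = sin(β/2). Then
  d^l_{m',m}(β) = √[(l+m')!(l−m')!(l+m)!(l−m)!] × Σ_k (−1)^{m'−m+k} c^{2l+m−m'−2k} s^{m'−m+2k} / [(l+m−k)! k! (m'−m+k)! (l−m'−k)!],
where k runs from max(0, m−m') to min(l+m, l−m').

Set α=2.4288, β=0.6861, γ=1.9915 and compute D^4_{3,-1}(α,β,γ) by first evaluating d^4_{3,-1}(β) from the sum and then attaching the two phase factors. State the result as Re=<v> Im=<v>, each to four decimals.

First d^4_{3,-1}(β=0.6861), then the phase factors e^{-i(3)α} and e^{-i(-1)γ}:
Half-angle: c=0.941733, s=0.336361. N=√(5040·1·6·120)=1904.940944
The bounds max(0,m−m')=0 and min(l+m,l−m')=1 give 2 terms
  k=0: (−1)^4·1904.9409/(144)·0.9417^4·0.3364^4 = +0.133184
  k=1: (−1)^5·1904.9409/(240)·0.9417^2·0.3364^6 = -0.010194
d^4_{3,-1}(0.6861) = +0.133184 -0.010194 = +0.122990
Attach z-rotation phases: D = e^{-i(3)(2.4288)}·(+0.122990)·e^{-i(-1)(1.9915)} = +0.067659+0.102707i

Re=0.0677 Im=0.1027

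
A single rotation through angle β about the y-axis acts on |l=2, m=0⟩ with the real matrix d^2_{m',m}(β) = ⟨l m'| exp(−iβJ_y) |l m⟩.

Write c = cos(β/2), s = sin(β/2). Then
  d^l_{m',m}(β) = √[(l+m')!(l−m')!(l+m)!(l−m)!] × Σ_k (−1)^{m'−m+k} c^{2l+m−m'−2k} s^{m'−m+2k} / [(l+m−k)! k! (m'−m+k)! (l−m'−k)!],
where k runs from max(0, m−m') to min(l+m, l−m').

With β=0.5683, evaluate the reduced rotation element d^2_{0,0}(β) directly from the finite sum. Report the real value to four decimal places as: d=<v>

d^2_{0,0}(β=0.5683) via Wigner's sum:
Half-angle: c=0.959900, s=0.280342. N=√(2·2·2·2)=4.000000
The bounds max(0,m−m')=0 and min(l+m,l−m')=2 give 3 terms
  k=0: (−1)^0·4.0000/(4)·0.9599^4·0.2803^0 = +0.848994
  k=1: (−1)^1·4.0000/(1)·0.9599^2·0.2803^2 = -0.289659
  k=2: (−1)^2·4.0000/(4)·0.9599^0·0.2803^4 = +0.006177
d^2_{0,0}(0.5683) = +0.848994 -0.289659 +0.006177 = +0.565511

d=0.5655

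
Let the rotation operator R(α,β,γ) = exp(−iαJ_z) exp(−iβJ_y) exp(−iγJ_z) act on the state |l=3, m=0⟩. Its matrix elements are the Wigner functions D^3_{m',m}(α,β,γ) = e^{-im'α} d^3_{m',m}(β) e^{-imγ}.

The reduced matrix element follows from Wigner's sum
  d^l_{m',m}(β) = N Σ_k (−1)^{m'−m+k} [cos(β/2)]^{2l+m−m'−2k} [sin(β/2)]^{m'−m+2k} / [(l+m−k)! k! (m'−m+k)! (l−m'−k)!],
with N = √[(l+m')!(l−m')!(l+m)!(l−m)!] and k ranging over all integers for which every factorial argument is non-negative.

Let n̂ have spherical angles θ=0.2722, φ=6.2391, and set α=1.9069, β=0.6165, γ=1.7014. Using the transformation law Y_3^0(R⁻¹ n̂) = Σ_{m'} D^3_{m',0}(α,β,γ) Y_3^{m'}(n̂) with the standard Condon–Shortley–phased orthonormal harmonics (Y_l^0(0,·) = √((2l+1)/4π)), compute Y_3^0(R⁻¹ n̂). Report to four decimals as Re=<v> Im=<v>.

Re=-0.0948 Im=0.0000

Need the full column D^3_{m',0} for m'=−3..3 at α=1.9069, β=0.6165, γ=1.7014.
cos(β/2)=0.952866, sin(β/2)=0.303392
d^3_{-3,0}: single k=3 term ⇒ +0.108049;  D = +0.091402-0.057622i
d^3_{-2,0}: k∈[2..3] ⇒ +0.415619 -0.042135 = +0.373484;  D = -0.292232-0.232574i
d^3_{-1,0}: k∈[1..3] ⇒ +0.825569 -0.251083 +0.008485 = +0.582970;  D = -0.192270+0.550351i
d^3_{0,0}: k∈[0..3] ⇒ +0.748498 -0.682931 +0.069234 -0.000780 = +0.134022;  D = +0.134022+0.000000i
d^3_{1,0}: k∈[0..2] ⇒ -0.825569 +0.251083 -0.008485 = -0.582970;  D = +0.192270+0.550351i
d^3_{2,0}: k∈[0..1] ⇒ +0.415619 -0.042135 = +0.373484;  D = -0.292232+0.232574i
d^3_{3,0}: single k=0 term ⇒ -0.108049;  D = -0.091402-0.057622i
Y_3^{m'}(θ=0.2722,φ=6.2391) and Σ D·Y over m':
  (+0.0914-0.0576i)·(+0.0080+0.0011i)  (-0.2922-0.2326i)·(+0.0709+0.0063i)  (-0.1923+0.5504i)·(+0.3158+0.0139i)  (+0.1340+0.0000i)·(+0.5890+0.0000i)  (+0.1923+0.5504i)·(-0.3158+0.0139i)  (-0.2922+0.2326i)·(+0.0709-0.0063i)  (-0.0914-0.0576i)·(-0.0080+0.0011i)
Y_3^0(R⁻¹ n̂) = -0.094771-0.000000i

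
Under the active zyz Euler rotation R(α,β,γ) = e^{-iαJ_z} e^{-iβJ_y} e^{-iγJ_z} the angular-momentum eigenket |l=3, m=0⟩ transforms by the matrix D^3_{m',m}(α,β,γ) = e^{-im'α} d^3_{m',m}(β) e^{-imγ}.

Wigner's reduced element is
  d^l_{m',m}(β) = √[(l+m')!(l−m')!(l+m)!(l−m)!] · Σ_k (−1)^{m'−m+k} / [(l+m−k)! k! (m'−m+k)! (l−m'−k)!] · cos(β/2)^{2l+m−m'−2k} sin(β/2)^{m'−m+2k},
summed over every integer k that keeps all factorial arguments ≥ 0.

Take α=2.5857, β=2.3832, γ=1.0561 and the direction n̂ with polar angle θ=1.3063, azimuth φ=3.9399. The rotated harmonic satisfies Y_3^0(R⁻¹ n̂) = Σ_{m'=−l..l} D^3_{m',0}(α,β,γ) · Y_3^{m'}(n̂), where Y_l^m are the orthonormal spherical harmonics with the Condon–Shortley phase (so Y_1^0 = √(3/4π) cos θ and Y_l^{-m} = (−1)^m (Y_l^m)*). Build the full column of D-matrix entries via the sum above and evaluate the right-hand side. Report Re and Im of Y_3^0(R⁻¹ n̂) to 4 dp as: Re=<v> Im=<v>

Need the full column D^3_{m',0} for m'=−3..3 at α=2.5857, β=2.3832, γ=1.0561.
cos(β/2)=0.370174, sin(β/2)=0.928962
d^3_{-3,0}: single k=3 term ⇒ +0.181856;  D = +0.017591+0.181003i
d^3_{-2,0}: k∈[2..3] ⇒ +0.088753 -0.558940 = -0.470187;  D = -0.208322+0.421519i
d^3_{-1,0}: k∈[1..3] ⇒ +0.022368 -0.422595 +0.887130 = +0.486903;  D = -0.413590+0.256940i
d^3_{0,0}: k∈[0..3] ⇒ +0.002573 -0.145835 +0.918432 -0.642671 = +0.132498;  D = +0.132498+0.000000i
d^3_{1,0}: k∈[0..2] ⇒ -0.022368 +0.422595 -0.887130 = -0.486903;  D = +0.413590+0.256940i
d^3_{2,0}: k∈[0..1] ⇒ +0.088753 -0.558940 = -0.470187;  D = -0.208322-0.421519i
d^3_{3,0}: single k=0 term ⇒ -0.181856;  D = -0.017591+0.181003i
Y_3^{m'}(θ=1.3063,φ=3.9399) and Σ D·Y over m':
  (+0.0176+0.1810i)·(+0.2754+0.2548i)  (-0.2083+0.4215i)·(-0.0064-0.2488i)  (-0.4136+0.2569i)·(+0.1433-0.1471i)  (+0.1325+0.0000i)·(-0.2593+0.0000i)  (+0.4136+0.2569i)·(-0.1433-0.1471i)  (-0.2083-0.4215i)·(-0.0064+0.2488i)  (-0.0176+0.1810i)·(-0.2754+0.2548i)
Y_3^0(R⁻¹ n̂) = +0.052551+0.000000i

Re=0.0526 Im=0.0000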